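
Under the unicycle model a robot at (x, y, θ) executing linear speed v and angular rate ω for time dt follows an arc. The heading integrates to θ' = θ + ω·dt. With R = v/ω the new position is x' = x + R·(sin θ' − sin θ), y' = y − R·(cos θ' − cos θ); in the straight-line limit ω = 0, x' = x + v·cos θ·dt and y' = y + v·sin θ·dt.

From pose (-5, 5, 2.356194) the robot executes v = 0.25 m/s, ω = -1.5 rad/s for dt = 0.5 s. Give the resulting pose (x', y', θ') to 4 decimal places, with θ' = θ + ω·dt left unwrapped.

θ' = 2.3562 + -1.5·0.5 = 1.6062
R = v/ω = 0.25/-1.5 = -0.1667
x' = -5 + -0.1667·(sin 1.6062 − sin 2.3562) = -5.0487
y' = 5 − -0.1667·(cos 1.6062 − cos 2.3562) = 5.1120

(-5.0487, 5.1120, 1.6062)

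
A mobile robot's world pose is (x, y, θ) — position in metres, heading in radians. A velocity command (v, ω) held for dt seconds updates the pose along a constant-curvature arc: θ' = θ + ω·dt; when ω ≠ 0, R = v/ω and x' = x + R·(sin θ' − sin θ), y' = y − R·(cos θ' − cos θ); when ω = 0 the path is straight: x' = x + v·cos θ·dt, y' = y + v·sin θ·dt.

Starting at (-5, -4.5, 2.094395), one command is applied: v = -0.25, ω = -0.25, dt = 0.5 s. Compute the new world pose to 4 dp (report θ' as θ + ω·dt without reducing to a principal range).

(-4.9444, -4.6119, 1.9694)

θ' = 2.0944 + -0.25·0.5 = 1.9694
R = v/ω = -0.25/-0.25 = 1.0000
x' = -5 + 1.0000·(sin 1.9694 − sin 2.0944) = -4.9444
y' = -4.5 − 1.0000·(cos 1.9694 − cos 2.0944) = -4.6119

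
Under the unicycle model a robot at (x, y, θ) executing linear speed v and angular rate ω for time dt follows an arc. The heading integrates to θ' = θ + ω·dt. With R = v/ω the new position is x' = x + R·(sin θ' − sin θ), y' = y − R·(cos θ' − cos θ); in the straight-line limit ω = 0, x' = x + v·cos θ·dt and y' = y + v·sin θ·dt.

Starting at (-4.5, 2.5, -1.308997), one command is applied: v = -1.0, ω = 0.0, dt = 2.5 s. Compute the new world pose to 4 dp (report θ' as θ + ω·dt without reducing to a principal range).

θ' = -1.3090 + 0.0·2.5 = -1.3090
ω = 0 → straight: x' = -4.5 + -1.0·cos(-1.3090)·2.5 = -5.1470
y' = 2.5 + -1.0·sin(-1.3090)·2.5 = 4.9148

(-5.1470, 4.9148, -1.3090)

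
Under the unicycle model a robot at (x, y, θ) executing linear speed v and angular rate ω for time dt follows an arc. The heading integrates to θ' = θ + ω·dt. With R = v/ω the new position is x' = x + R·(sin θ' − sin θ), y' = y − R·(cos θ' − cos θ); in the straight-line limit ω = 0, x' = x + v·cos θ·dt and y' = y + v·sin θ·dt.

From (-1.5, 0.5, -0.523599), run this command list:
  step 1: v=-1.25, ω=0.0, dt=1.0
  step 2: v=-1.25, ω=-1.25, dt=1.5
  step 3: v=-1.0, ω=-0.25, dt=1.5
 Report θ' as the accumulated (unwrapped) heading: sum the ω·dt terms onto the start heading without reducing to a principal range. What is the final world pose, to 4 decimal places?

(-1.4920, 3.5139, -2.7736)

step 1: θ'=-0.5236 (straight) → pose (-2.5825, 1.1250, -0.5236)
step 2: θ'=-2.3986 (R=1.0000) → pose (-2.7590, 2.7275, -2.3986)
step 3: θ'=-2.7736 (R=4.0000) → pose (-1.4920, 3.5139, -2.7736)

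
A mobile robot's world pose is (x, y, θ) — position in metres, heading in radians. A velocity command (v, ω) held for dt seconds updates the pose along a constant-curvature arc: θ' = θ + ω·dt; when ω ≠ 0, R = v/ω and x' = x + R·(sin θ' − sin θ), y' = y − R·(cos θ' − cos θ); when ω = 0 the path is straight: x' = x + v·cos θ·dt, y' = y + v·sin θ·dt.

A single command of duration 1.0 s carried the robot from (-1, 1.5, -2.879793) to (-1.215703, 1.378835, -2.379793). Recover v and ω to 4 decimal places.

Δθ = -2.379793 − -2.879793 = 0.500000
ω = Δθ/dt = 0.500000/1.0 = 0.5000
R = Δx/(sin θ' − sin θ) = 0.5000
v = R·ω = 0.5000·0.5000 = 0.2500

v = 0.2500, ω = 0.5000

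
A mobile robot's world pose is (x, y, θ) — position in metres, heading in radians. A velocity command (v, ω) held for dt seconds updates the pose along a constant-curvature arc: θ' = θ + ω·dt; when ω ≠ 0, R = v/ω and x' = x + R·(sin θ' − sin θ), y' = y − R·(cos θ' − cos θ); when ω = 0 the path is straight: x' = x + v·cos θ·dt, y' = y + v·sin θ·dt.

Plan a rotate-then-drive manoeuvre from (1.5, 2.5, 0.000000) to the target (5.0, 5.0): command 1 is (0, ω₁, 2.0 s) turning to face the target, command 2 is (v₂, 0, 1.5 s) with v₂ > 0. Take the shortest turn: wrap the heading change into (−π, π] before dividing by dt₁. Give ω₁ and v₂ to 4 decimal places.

ω₁ = 0.3101, v₂ = 2.8674

heading to target = atan2(5−2.5, 5−1.5) = 0.6202
Δθ = wrap(0.6202 − 0.0000) = 0.6202; ω₁ = Δθ/dt₁ = 0.3101
distance = √((5−1.5)² + (5−2.5)²) = 4.3012; v₂ = distance/dt₂ = 2.8674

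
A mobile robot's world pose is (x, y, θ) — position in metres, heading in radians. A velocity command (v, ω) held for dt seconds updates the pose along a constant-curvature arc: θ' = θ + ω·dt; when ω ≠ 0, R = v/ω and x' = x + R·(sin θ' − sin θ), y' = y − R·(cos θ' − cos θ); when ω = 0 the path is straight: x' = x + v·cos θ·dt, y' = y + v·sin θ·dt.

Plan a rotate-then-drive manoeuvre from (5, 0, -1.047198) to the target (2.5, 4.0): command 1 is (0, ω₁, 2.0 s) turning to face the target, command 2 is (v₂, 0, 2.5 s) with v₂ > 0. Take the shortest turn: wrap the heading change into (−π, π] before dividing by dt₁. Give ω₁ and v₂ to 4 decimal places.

ω₁ = -1.5533, v₂ = 1.8868

heading to target = atan2(4−0, 2.5−5) = 2.1294
Δθ = wrap(2.1294 − -1.0472) = -3.1066; ω₁ = Δθ/dt₁ = -1.5533
distance = √((2.5−5)² + (4−0)²) = 4.7170; v₂ = distance/dt₂ = 1.8868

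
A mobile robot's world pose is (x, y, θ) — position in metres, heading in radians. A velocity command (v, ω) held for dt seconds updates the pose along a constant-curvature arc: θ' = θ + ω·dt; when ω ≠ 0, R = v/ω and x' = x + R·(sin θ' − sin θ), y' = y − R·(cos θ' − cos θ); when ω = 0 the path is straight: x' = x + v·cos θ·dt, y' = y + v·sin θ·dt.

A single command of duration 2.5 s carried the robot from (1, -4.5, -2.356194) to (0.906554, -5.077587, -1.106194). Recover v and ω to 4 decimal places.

Δθ = -1.106194 − -2.356194 = 1.250000
ω = Δθ/dt = 1.250000/2.5 = 0.5000
R = −Δy/(cos θ' − cos θ) = 0.5000
v = R·ω = 0.5000·0.5000 = 0.2500

v = 0.2500, ω = 0.5000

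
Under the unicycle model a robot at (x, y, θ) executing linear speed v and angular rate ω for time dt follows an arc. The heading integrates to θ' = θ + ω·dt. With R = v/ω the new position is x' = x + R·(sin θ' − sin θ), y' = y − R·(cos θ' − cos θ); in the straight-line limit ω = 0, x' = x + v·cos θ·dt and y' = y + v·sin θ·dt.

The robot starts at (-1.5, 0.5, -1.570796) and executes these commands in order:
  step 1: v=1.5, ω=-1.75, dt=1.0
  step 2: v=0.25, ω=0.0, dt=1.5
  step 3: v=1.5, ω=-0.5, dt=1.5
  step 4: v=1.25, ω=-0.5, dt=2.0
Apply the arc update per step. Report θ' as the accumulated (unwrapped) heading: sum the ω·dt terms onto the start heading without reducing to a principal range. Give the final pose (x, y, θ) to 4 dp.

(-5.0859, 3.2531, -5.0708)

step 1: θ'=-3.3208 (R=-0.8571) → pose (-2.5099, -0.3434, -3.3208)
step 2: θ'=-3.3208 (straight) → pose (-2.8789, -0.2766, -3.3208)
step 3: θ'=-4.0708 (R=-3.0000) → pose (-4.7476, 0.8800, -4.0708)
step 4: θ'=-5.0708 (R=-2.5000) → pose (-5.0859, 3.2531, -5.0708)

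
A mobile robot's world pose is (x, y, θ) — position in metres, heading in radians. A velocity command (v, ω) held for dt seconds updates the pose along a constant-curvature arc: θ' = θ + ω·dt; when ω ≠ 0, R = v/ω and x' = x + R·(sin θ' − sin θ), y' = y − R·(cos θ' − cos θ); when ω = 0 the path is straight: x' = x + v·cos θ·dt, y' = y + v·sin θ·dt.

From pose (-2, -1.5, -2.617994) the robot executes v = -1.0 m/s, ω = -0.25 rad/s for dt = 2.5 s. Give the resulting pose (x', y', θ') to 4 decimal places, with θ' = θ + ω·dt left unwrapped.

θ' = -2.6180 + -0.25·2.5 = -3.2430
R = v/ω = -1.0/-0.25 = 4.0000
x' = -2 + 4.0000·(sin -3.2430 − sin -2.6180) = 0.4049
y' = -1.5 − 4.0000·(cos -3.2430 − cos -2.6180) = -0.9846

(0.4049, -0.9846, -3.2430)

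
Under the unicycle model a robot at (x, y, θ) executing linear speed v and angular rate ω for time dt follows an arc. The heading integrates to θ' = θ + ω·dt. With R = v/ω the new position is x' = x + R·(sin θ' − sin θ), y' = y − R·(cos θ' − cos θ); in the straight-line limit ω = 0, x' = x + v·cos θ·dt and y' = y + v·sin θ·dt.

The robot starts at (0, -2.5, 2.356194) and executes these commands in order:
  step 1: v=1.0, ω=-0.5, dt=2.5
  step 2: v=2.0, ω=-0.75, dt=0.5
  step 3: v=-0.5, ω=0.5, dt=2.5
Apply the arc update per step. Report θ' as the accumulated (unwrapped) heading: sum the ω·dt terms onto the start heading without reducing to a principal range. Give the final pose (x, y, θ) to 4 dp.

step 1: θ'=1.1062 (R=-2.0000) → pose (-0.3738, -0.1897, 1.1062)
step 2: θ'=0.7312 (R=-2.6667) → pose (0.2295, 0.6005, 0.7312)
step 3: θ'=1.9812 (R=-1.0000) → pose (-0.0197, -0.5428, 1.9812)

(-0.0197, -0.5428, 1.9812)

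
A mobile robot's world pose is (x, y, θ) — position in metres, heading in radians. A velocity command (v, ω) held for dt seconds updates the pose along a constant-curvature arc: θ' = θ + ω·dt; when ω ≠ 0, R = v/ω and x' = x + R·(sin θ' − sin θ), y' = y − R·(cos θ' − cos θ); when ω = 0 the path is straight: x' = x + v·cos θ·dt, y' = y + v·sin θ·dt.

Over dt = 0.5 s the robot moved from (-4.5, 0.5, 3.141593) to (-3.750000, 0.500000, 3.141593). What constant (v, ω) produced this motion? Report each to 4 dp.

v = -1.5000, ω = 0.0000

Δθ = 3.141593 − 3.141593 = 0.000000
ω = Δθ/dt = 0.000000/0.5 = 0.0000
ω = 0 → v = (Δx·cos θ + Δy·sin θ)/dt = -1.5000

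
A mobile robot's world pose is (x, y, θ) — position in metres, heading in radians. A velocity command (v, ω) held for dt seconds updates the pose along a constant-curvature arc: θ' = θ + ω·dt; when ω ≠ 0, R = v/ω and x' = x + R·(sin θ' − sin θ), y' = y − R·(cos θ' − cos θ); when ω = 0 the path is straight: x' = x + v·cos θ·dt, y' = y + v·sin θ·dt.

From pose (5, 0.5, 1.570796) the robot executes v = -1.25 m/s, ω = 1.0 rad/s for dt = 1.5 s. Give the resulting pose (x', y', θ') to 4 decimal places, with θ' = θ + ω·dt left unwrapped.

θ' = 1.5708 + 1.0·1.5 = 3.0708
R = v/ω = -1.25/1.0 = -1.2500
x' = 5 + -1.2500·(sin 3.0708 − sin 1.5708) = 6.1616
y' = 0.5 − -1.2500·(cos 3.0708 − cos 1.5708) = -0.7469

(6.1616, -0.7469, 3.0708)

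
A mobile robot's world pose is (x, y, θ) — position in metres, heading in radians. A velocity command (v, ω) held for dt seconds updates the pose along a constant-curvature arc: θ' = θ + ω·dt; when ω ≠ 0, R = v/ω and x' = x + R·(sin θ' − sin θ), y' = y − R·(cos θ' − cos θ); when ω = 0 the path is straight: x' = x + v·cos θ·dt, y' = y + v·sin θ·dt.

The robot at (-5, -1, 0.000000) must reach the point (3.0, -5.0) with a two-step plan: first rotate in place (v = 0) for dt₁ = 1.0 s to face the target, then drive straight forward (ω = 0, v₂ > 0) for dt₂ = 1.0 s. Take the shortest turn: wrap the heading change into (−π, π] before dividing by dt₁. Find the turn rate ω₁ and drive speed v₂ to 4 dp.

ω₁ = -0.4636, v₂ = 8.9443

heading to target = atan2(-5−-1, 3−-5) = -0.4636
Δθ = wrap(-0.4636 − 0.0000) = -0.4636; ω₁ = Δθ/dt₁ = -0.4636
distance = √((3−-5)² + (-5−-1)²) = 8.9443; v₂ = distance/dt₂ = 8.9443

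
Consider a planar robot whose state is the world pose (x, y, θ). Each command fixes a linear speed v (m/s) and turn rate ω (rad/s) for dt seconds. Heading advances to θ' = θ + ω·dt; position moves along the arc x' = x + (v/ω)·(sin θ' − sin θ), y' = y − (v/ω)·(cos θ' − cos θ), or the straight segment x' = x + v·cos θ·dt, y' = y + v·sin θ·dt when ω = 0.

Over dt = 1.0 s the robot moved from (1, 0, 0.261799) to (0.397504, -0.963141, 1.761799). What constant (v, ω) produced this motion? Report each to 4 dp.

v = -1.2500, ω = 1.5000

Δθ = 1.761799 − 0.261799 = 1.500000
ω = Δθ/dt = 1.500000/1.0 = 1.5000
R = −Δy/(cos θ' − cos θ) = -0.8333
v = R·ω = -0.8333·1.5000 = -1.2500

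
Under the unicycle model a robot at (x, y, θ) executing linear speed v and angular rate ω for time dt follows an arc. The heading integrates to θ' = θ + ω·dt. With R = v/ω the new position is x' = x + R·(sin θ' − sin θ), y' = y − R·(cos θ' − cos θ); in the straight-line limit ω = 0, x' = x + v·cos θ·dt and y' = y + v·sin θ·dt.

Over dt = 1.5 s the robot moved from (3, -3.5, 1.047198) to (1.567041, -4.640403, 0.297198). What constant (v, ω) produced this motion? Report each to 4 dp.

Δθ = 0.297198 − 1.047198 = -0.750000
ω = Δθ/dt = -0.750000/1.5 = -0.5000
R = Δx/(sin θ' − sin θ) = 2.5000
v = R·ω = 2.5000·-0.5000 = -1.2500

v = -1.2500, ω = -0.5000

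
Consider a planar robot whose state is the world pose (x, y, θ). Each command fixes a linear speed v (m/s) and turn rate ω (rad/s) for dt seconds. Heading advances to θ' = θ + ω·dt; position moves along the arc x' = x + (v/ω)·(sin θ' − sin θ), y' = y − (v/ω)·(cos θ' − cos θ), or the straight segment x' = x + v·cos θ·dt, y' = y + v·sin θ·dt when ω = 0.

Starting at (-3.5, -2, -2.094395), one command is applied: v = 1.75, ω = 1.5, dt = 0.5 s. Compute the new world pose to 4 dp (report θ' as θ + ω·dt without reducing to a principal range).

(-3.6265, -2.8452, -1.3444)

θ' = -2.0944 + 1.5·0.5 = -1.3444
R = v/ω = 1.75/1.5 = 1.1667
x' = -3.5 + 1.1667·(sin -1.3444 − sin -2.0944) = -3.6265
y' = -2 − 1.1667·(cos -1.3444 − cos -2.0944) = -2.8452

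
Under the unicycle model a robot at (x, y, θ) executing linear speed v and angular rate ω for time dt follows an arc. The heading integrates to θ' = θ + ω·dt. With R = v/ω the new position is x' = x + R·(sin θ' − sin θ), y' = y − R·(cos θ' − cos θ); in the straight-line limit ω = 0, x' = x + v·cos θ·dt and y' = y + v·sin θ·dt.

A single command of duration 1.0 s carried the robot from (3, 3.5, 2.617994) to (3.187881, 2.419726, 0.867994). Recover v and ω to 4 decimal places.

v = -1.2500, ω = -1.7500

Δθ = 0.867994 − 2.617994 = -1.750000
ω = Δθ/dt = -1.750000/1.0 = -1.7500
R = −Δy/(cos θ' − cos θ) = 0.7143
v = R·ω = 0.7143·-1.7500 = -1.2500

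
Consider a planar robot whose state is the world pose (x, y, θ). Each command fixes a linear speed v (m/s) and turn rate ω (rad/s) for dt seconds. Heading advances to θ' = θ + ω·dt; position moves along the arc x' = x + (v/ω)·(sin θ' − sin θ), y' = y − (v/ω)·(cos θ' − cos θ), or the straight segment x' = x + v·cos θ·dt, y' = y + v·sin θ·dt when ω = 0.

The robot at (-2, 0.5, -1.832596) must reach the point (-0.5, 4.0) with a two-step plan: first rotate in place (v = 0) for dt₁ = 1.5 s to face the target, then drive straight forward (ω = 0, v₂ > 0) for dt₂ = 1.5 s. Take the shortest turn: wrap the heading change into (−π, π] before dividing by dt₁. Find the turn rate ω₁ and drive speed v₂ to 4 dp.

ω₁ = 1.9990, v₂ = 2.5386

heading to target = atan2(4−0.5, -0.5−-2) = 1.1659
Δθ = wrap(1.1659 − -1.8326) = 2.9985; ω₁ = Δθ/dt₁ = 1.9990
distance = √((-0.5−-2)² + (4−0.5)²) = 3.8079; v₂ = distance/dt₂ = 2.5386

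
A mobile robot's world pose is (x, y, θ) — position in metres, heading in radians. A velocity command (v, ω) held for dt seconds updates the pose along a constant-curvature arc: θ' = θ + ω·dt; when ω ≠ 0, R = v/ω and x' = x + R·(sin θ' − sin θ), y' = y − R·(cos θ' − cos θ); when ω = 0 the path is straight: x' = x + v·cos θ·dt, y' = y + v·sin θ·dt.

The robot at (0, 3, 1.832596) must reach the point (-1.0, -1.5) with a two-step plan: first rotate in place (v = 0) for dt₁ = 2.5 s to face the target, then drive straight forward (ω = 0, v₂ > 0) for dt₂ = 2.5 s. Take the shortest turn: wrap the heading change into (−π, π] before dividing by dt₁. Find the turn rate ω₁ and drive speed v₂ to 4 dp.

ω₁ = 1.0644, v₂ = 1.8439

heading to target = atan2(-1.5−3, -1−0) = -1.7895
Δθ = wrap(-1.7895 − 1.8326) = 2.6611; ω₁ = Δθ/dt₁ = 1.0644
distance = √((-1−0)² + (-1.5−3)²) = 4.6098; v₂ = distance/dt₂ = 1.8439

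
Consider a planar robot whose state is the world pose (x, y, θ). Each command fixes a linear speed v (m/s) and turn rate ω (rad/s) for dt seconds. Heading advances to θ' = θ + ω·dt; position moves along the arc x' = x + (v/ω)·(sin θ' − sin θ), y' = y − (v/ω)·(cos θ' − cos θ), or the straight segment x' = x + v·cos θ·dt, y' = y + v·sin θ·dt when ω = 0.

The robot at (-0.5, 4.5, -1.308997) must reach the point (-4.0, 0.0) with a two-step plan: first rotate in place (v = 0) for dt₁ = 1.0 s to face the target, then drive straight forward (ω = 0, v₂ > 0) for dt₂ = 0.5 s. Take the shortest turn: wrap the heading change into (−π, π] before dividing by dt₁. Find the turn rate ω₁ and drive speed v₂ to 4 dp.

ω₁ = -0.9228, v₂ = 11.4018

heading to target = atan2(0−4.5, -4−-0.5) = -2.2318
Δθ = wrap(-2.2318 − -1.3090) = -0.9228; ω₁ = Δθ/dt₁ = -0.9228
distance = √((-4−-0.5)² + (0−4.5)²) = 5.7009; v₂ = distance/dt₂ = 11.4018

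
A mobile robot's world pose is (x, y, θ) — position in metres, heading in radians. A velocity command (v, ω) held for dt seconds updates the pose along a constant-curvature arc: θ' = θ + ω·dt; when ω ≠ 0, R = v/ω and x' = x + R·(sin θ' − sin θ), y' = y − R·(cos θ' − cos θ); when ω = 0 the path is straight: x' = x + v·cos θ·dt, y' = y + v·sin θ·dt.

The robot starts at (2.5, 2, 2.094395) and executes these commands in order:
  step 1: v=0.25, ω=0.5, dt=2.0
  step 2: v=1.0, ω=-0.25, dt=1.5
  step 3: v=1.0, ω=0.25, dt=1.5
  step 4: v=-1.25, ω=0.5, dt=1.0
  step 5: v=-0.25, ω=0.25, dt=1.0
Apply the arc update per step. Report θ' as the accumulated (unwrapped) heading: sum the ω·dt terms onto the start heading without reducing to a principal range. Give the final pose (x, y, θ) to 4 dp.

(0.6104, 3.3284, 3.8444)

step 1: θ'=3.0944 (R=0.5000) → pose (2.0906, 2.2494, 3.0944)
step 2: θ'=2.7194 (R=-4.0000) → pose (0.6402, 2.5962, 2.7194)
step 3: θ'=3.0944 (R=4.0000) → pose (-0.8101, 2.9430, 3.0944)
step 4: θ'=3.5944 (R=-2.5000) → pose (0.4016, 3.1922, 3.5944)
step 5: θ'=3.8444 (R=-1.0000) → pose (0.6104, 3.3284, 3.8444)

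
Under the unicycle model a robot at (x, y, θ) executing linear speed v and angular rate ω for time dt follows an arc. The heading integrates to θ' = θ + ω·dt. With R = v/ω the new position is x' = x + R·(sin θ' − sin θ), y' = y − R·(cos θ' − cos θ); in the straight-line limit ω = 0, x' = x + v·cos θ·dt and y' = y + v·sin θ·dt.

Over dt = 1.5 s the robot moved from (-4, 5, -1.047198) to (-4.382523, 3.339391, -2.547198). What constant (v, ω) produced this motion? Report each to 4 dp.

Δθ = -2.547198 − -1.047198 = -1.500000
ω = Δθ/dt = -1.500000/1.5 = -1.0000
R = −Δy/(cos θ' − cos θ) = -1.2500
v = R·ω = -1.2500·-1.0000 = 1.2500

v = 1.2500, ω = -1.0000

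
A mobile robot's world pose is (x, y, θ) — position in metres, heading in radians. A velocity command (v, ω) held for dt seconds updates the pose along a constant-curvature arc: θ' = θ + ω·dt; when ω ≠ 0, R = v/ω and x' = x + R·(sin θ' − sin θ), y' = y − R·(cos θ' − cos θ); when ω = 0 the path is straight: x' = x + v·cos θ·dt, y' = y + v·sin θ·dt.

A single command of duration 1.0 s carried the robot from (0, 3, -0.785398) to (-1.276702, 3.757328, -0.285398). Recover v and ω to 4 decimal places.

Δθ = -0.285398 − -0.785398 = 0.500000
ω = Δθ/dt = 0.500000/1.0 = 0.5000
R = Δx/(sin θ' − sin θ) = -3.0000
v = R·ω = -3.0000·0.5000 = -1.5000

v = -1.5000, ω = 0.5000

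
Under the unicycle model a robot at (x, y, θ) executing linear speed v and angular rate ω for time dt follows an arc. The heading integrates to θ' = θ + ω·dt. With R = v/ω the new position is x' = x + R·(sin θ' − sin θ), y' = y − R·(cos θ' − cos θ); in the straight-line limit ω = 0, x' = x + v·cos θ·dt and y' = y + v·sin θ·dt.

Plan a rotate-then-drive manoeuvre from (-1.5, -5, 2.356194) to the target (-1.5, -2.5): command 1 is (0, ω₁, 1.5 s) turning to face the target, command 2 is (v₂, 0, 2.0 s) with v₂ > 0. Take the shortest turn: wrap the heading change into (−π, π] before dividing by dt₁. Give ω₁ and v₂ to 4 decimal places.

heading to target = atan2(-2.5−-5, -1.5−-1.5) = 1.5708
Δθ = wrap(1.5708 − 2.3562) = -0.7854; ω₁ = Δθ/dt₁ = -0.5236
distance = √((-1.5−-1.5)² + (-2.5−-5)²) = 2.5000; v₂ = distance/dt₂ = 1.2500

ω₁ = -0.5236, v₂ = 1.2500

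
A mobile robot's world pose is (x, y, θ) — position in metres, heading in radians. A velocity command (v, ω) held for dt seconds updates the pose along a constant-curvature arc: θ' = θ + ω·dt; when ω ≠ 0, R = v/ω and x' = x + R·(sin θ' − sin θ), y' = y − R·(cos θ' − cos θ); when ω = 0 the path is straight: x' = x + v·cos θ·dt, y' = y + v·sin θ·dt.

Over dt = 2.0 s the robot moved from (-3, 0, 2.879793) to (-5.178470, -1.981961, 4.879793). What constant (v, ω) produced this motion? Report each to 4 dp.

v = 1.7500, ω = 1.0000

Δθ = 4.879793 − 2.879793 = 2.000000
ω = Δθ/dt = 2.000000/2.0 = 1.0000
R = Δx/(sin θ' − sin θ) = 1.7500
v = R·ω = 1.7500·1.0000 = 1.7500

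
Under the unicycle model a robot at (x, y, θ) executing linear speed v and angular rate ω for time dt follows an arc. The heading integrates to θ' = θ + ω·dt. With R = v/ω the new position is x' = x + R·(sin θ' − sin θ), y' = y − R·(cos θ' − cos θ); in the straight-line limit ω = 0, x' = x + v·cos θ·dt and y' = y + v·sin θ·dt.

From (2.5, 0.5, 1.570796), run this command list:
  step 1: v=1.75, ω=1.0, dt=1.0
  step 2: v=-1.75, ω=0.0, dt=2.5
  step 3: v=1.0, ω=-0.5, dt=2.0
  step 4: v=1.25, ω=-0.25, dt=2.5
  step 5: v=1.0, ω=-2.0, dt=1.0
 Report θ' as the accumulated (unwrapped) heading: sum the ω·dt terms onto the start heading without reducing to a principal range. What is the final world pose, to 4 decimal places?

step 1: θ'=2.5708 (R=1.7500) → pose (1.6955, 1.9726, 2.5708)
step 2: θ'=2.5708 (straight) → pose (5.3770, -0.3912, 2.5708)
step 3: θ'=1.5708 (R=-2.0000) → pose (4.4576, 1.2917, 1.5708)
step 4: θ'=0.9458 (R=-5.0000) → pose (5.4028, 4.2172, 0.9458)
step 5: θ'=-1.0542 (R=-0.5000) → pose (6.2430, 4.1716, -1.0542)

(6.2430, 4.1716, -1.0542)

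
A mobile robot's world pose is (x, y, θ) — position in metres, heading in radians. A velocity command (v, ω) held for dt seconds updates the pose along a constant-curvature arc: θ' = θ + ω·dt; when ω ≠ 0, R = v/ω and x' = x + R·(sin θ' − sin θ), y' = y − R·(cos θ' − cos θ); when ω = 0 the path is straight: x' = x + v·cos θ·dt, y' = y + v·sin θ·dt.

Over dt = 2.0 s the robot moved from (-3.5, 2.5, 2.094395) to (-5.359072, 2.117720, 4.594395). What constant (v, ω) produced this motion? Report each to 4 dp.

Δθ = 4.594395 − 2.094395 = 2.500000
ω = Δθ/dt = 2.500000/2.0 = 1.2500
R = Δx/(sin θ' − sin θ) = 1.0000
v = R·ω = 1.0000·1.2500 = 1.2500

v = 1.2500, ω = 1.2500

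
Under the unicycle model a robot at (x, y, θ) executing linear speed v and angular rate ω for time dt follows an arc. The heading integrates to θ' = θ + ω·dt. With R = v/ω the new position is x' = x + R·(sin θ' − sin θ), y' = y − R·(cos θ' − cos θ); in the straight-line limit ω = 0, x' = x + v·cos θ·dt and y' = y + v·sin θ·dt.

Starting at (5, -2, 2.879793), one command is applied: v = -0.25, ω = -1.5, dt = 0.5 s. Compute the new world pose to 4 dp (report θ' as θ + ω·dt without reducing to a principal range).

(5.0982, -2.0726, 2.1298)

θ' = 2.8798 + -1.5·0.5 = 2.1298
R = v/ω = -0.25/-1.5 = 0.1667
x' = 5 + 0.1667·(sin 2.1298 − sin 2.8798) = 5.0982
y' = -2 − 0.1667·(cos 2.1298 − cos 2.8798) = -2.0726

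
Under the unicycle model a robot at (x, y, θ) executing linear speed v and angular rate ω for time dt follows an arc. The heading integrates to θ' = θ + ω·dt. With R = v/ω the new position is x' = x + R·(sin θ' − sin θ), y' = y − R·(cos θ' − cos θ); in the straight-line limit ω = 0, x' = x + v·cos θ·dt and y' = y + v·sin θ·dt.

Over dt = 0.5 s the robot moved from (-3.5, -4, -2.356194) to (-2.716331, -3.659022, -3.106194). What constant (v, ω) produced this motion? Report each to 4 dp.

Δθ = -3.106194 − -2.356194 = -0.750000
ω = Δθ/dt = -0.750000/0.5 = -1.5000
R = Δx/(sin θ' − sin θ) = 1.1667
v = R·ω = 1.1667·-1.5000 = -1.7500

v = -1.7500, ω = -1.5000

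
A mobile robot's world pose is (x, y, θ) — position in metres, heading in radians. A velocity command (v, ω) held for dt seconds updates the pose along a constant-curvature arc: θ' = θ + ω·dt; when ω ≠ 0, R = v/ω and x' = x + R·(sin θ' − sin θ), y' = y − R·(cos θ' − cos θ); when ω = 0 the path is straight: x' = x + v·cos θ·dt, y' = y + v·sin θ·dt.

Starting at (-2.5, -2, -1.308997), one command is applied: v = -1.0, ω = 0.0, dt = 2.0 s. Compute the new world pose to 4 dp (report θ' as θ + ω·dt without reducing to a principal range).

θ' = -1.3090 + 0.0·2.0 = -1.3090
ω = 0 → straight: x' = -2.5 + -1.0·cos(-1.3090)·2.0 = -3.0176
y' = -2 + -1.0·sin(-1.3090)·2.0 = -0.0681

(-3.0176, -0.0681, -1.3090)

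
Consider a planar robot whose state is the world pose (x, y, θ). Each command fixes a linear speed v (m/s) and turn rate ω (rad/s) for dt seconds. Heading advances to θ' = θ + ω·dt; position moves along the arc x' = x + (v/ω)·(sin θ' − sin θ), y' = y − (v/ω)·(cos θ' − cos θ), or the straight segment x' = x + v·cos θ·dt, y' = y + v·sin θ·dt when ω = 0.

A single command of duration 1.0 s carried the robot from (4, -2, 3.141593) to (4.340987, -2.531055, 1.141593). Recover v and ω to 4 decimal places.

v = -0.7500, ω = -2.0000

Δθ = 1.141593 − 3.141593 = -2.000000
ω = Δθ/dt = -2.000000/1.0 = -2.0000
R = −Δy/(cos θ' − cos θ) = 0.3750
v = R·ω = 0.3750·-2.0000 = -0.7500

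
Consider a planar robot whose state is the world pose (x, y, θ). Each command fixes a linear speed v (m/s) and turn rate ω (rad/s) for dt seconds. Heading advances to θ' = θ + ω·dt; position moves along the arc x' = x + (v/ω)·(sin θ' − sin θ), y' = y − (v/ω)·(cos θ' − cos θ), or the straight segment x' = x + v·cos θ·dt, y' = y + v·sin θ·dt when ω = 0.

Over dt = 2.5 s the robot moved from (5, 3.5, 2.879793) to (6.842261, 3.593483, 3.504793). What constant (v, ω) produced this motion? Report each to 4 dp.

Δθ = 3.504793 − 2.879793 = 0.625000
ω = Δθ/dt = 0.625000/2.5 = 0.2500
R = Δx/(sin θ' − sin θ) = -3.0000
v = R·ω = -3.0000·0.2500 = -0.7500

v = -0.7500, ω = 0.2500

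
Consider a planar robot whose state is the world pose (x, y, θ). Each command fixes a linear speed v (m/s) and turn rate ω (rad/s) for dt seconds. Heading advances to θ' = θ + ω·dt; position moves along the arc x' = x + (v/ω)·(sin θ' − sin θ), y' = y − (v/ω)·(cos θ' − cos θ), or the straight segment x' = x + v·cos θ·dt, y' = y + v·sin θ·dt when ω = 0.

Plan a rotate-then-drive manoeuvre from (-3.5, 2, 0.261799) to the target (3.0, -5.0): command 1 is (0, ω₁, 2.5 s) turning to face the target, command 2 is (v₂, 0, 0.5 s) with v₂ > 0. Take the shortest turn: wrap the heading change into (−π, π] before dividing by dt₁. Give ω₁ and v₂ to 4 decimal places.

heading to target = atan2(-5−2, 3−-3.5) = -0.8224
Δθ = wrap(-0.8224 − 0.2618) = -1.0842; ω₁ = Δθ/dt₁ = -0.4337
distance = √((3−-3.5)² + (-5−2)²) = 9.5525; v₂ = distance/dt₂ = 19.1050

ω₁ = -0.4337, v₂ = 19.1050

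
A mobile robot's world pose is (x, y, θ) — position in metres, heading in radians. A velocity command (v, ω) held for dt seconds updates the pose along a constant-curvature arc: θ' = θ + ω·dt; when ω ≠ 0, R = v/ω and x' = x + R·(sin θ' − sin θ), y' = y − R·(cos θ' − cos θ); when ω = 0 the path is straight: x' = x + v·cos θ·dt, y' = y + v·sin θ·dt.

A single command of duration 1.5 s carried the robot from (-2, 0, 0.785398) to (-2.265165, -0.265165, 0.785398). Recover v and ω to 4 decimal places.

Δθ = 0.785398 − 0.785398 = 0.000000
ω = Δθ/dt = 0.000000/1.5 = 0.0000
ω = 0 → v = (Δx·cos θ + Δy·sin θ)/dt = -0.2500

v = -0.2500, ω = 0.0000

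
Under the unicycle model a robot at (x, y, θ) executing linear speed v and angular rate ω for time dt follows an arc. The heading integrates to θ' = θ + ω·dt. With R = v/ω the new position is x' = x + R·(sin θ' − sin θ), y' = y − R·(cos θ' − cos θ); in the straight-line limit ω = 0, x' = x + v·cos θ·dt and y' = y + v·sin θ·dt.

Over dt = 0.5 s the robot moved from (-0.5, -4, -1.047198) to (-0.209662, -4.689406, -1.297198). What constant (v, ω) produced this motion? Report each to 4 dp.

Δθ = -1.297198 − -1.047198 = -0.250000
ω = Δθ/dt = -0.250000/0.5 = -0.5000
R = −Δy/(cos θ' − cos θ) = -3.0000
v = R·ω = -3.0000·-0.5000 = 1.5000

v = 1.5000, ω = -0.5000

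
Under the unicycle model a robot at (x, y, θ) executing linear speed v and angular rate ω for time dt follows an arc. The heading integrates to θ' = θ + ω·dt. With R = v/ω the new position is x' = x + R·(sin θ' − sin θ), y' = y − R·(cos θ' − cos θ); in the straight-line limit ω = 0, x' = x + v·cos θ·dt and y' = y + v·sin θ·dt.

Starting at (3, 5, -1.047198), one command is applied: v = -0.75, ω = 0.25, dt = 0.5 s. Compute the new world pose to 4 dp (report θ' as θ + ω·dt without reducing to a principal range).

(2.7927, 5.3122, -0.9222)

θ' = -1.0472 + 0.25·0.5 = -0.9222
R = v/ω = -0.75/0.25 = -3.0000
x' = 3 + -3.0000·(sin -0.9222 − sin -1.0472) = 2.7927
y' = 5 − -3.0000·(cos -0.9222 − cos -1.0472) = 5.3122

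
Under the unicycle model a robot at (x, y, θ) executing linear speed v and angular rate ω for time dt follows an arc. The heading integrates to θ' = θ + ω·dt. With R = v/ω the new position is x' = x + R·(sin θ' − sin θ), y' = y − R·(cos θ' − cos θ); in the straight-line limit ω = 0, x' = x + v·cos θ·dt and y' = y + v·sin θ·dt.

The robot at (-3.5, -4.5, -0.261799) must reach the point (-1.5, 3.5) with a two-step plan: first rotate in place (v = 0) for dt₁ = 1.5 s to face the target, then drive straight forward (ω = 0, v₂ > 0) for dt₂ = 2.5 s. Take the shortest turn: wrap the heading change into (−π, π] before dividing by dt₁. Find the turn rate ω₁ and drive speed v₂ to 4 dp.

heading to target = atan2(3.5−-4.5, -1.5−-3.5) = 1.3258
Δθ = wrap(1.3258 − -0.2618) = 1.5876; ω₁ = Δθ/dt₁ = 1.0584
distance = √((-1.5−-3.5)² + (3.5−-4.5)²) = 8.2462; v₂ = distance/dt₂ = 3.2985

ω₁ = 1.0584, v₂ = 3.2985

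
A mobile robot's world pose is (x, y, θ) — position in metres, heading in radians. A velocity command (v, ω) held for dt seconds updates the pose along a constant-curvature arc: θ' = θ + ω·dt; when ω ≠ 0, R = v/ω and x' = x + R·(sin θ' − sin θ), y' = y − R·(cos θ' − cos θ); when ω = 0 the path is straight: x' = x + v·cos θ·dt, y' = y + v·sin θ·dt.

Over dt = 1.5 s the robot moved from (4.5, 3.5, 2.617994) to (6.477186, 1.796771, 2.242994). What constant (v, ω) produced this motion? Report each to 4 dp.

Δθ = 2.242994 − 2.617994 = -0.375000
ω = Δθ/dt = -0.375000/1.5 = -0.2500
R = Δx/(sin θ' − sin θ) = 7.0000
v = R·ω = 7.0000·-0.2500 = -1.7500

v = -1.7500, ω = -0.2500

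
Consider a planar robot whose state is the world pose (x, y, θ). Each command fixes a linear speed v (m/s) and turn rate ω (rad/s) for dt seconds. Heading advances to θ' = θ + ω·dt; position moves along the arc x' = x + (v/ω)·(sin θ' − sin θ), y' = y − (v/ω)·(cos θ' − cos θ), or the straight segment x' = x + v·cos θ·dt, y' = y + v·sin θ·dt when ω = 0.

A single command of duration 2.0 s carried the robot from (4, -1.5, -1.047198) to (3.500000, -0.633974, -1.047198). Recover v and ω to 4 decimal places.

v = -0.5000, ω = 0.0000

Δθ = -1.047198 − -1.047198 = 0.000000
ω = Δθ/dt = 0.000000/2.0 = 0.0000
ω = 0 → v = (Δx·cos θ + Δy·sin θ)/dt = -0.5000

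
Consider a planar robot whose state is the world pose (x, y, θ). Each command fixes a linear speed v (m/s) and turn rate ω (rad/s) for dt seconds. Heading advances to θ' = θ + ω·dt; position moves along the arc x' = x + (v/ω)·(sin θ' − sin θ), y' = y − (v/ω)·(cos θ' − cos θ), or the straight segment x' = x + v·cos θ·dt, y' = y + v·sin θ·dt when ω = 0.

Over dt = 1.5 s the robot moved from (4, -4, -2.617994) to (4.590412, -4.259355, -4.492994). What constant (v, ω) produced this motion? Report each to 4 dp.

v = -0.5000, ω = -1.2500

Δθ = -4.492994 − -2.617994 = -1.875000
ω = Δθ/dt = -1.875000/1.5 = -1.2500
R = Δx/(sin θ' − sin θ) = 0.4000
v = R·ω = 0.4000·-1.2500 = -0.5000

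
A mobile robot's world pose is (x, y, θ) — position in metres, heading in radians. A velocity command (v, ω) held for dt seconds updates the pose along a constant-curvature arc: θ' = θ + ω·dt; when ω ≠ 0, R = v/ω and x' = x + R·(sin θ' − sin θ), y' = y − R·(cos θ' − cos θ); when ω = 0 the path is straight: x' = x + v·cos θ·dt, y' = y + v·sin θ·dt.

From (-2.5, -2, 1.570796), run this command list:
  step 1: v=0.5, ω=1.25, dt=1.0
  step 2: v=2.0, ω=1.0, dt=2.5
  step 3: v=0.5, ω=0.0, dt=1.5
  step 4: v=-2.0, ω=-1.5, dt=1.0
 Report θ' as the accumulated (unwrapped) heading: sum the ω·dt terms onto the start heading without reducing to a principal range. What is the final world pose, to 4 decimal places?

(-4.3604, -3.4774, 3.8208)

step 1: θ'=2.8208 (R=0.4000) → pose (-2.7739, -1.6204, 2.8208)
step 2: θ'=5.3208 (R=2.0000) → pose (-5.0456, -4.6615, 5.3208)
step 3: θ'=5.3208 (straight) → pose (-4.6170, -5.2769, 5.3208)
step 4: θ'=3.8208 (R=1.3333) → pose (-4.3604, -3.4774, 3.8208)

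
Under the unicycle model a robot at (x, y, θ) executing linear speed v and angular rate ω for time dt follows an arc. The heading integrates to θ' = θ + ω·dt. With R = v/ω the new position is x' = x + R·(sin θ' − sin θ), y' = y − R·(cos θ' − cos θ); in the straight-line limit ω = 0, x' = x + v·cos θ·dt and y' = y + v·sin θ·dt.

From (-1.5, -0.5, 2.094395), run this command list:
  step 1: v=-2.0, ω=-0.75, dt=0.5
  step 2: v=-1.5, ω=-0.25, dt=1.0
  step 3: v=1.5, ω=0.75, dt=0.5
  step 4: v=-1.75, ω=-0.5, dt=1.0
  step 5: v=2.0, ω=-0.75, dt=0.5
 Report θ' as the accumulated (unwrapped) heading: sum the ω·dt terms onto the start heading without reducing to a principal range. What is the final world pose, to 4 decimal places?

step 1: θ'=1.7194 (R=2.6667) → pose (-1.1721, -1.4385, 1.7194)
step 2: θ'=1.4694 (R=6.0000) → pose (-1.1368, -2.9342, 1.4694)
step 3: θ'=1.8444 (R=2.0000) → pose (-1.2009, -2.1914, 1.8444)
step 4: θ'=1.3444 (R=3.5000) → pose (-1.1601, -3.9227, 1.3444)
step 5: θ'=0.9694 (R=-2.6667) → pose (-0.7602, -3.0125, 0.9694)

(-0.7602, -3.0125, 0.9694)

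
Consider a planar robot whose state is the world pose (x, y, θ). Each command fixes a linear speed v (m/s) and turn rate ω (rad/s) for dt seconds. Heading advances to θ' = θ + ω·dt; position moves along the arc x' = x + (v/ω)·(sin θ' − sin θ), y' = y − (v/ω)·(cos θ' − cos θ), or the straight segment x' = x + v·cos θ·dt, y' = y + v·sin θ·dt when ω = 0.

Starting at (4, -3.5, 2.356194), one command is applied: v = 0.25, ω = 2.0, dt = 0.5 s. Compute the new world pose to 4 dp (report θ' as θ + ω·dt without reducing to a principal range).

θ' = 2.3562 + 2.0·0.5 = 3.3562
R = v/ω = 0.25/2.0 = 0.1250
x' = 4 + 0.1250·(sin 3.3562 − sin 2.3562) = 3.8850
y' = -3.5 − 0.1250·(cos 3.3562 − cos 2.3562) = -3.4663

(3.8850, -3.4663, 3.3562)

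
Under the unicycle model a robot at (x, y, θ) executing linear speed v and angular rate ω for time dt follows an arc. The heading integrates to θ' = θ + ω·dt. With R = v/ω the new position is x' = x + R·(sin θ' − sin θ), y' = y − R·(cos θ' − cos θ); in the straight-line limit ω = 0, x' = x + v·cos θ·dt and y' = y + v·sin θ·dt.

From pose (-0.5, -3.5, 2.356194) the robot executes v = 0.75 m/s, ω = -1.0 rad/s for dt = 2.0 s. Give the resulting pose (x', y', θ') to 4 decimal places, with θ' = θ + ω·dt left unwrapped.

θ' = 2.3562 + -1.0·2.0 = 0.3562
R = v/ω = 0.75/-1.0 = -0.7500
x' = -0.5 + -0.7500·(sin 0.3562 − sin 2.3562) = -0.2312
y' = -3.5 − -0.7500·(cos 0.3562 − cos 2.3562) = -2.2667

(-0.2312, -2.2667, 0.3562)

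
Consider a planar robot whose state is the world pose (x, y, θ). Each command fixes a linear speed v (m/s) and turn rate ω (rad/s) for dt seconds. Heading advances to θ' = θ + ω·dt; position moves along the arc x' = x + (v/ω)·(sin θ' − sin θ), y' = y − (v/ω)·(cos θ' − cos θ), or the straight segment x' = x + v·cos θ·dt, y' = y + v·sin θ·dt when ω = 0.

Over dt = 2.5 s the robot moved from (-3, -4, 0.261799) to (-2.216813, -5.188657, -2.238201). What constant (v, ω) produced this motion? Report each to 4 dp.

Δθ = -2.238201 − 0.261799 = -2.500000
ω = Δθ/dt = -2.500000/2.5 = -1.0000
R = −Δy/(cos θ' − cos θ) = -0.7500
v = R·ω = -0.7500·-1.0000 = 0.7500

v = 0.7500, ω = -1.0000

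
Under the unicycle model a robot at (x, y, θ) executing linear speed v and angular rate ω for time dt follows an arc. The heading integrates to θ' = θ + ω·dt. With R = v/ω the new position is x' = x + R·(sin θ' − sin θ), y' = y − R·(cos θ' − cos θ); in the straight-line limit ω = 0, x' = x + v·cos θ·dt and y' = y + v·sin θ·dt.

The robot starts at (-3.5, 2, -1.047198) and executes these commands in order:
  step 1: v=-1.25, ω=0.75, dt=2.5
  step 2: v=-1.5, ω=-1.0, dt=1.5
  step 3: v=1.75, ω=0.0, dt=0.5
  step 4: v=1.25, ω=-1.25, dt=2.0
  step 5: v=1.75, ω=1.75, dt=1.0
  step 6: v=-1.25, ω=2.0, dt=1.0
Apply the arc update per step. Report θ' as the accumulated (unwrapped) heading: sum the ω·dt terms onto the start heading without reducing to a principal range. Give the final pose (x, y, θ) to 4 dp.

(-10.1572, -0.9082, 0.5778)

step 1: θ'=0.8278 (R=-1.6667) → pose (-6.1708, 2.2942, 0.8278)
step 2: θ'=-0.6722 (R=1.5000) → pose (-8.2095, 2.1352, -0.6722)
step 3: θ'=-0.6722 (straight) → pose (-7.5249, 1.5904, -0.6722)
step 4: θ'=-3.1722 (R=-1.0000) → pose (-8.1782, -0.1916, -3.1722)
step 5: θ'=-1.4222 (R=1.0000) → pose (-9.1978, -1.3392, -1.4222)
step 6: θ'=0.5778 (R=-0.6250) → pose (-10.1572, -0.9082, 0.5778)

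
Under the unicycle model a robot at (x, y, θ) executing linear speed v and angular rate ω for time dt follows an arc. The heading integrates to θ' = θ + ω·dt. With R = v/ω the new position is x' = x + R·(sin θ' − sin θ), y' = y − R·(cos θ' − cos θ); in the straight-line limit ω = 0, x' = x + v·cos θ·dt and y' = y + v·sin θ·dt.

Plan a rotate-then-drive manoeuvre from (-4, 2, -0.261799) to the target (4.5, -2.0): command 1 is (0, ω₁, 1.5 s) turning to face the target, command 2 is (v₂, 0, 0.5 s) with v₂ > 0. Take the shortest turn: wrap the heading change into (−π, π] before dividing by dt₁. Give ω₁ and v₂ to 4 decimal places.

ω₁ = -0.1187, v₂ = 18.7883

heading to target = atan2(-2−2, 4.5−-4) = -0.4398
Δθ = wrap(-0.4398 − -0.2618) = -0.1780; ω₁ = Δθ/dt₁ = -0.1187
distance = √((4.5−-4)² + (-2−2)²) = 9.3941; v₂ = distance/dt₂ = 18.7883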